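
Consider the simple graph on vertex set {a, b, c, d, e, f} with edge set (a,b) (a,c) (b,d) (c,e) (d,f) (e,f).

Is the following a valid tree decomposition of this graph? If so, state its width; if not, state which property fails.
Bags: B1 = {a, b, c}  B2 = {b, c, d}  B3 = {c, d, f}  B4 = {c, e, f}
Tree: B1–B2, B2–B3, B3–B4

Checking the three conditions: (i) the bags cover all of {a, b, c, d, e, f}; (ii) for each edge, some bag contains both endpoints; (iii) the bags containing any fixed vertex form a subtree. All hold, so the decomposition is valid with width 3 − 1 = 2.

Yes; width 2.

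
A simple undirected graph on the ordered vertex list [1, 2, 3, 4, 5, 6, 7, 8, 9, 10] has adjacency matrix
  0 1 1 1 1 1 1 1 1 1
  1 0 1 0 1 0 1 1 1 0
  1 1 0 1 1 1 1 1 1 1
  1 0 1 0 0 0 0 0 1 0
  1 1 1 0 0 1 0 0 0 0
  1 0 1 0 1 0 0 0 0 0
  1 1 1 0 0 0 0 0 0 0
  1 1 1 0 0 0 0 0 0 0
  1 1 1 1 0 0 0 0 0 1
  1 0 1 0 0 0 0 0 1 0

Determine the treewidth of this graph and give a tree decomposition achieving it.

Treewidth 3.
One such decomposition:
Bags: B1 = {1, 2, 3, 5}  B2 = {1, 3, 5, 6}  B3 = {1, 2, 3, 9}  B4 = {1, 3, 9, 10}  B5 = {1, 3, 4, 9}  B6 = {1, 2, 3, 7}  B7 = {1, 2, 3, 8}
Tree: B1–B2, B1–B3, B3–B4, B4–B5, B1–B6, B3–B7

Each bag holds 4 vertices, so the decomposition has width 3, which upper-bounds the treewidth. For the lower bound, the 4 vertices {1, 2, 3, 8} are pairwise adjacent, and any tree decomposition puts a clique entirely inside one bag — forcing width ≥ 3. Combining the bounds, tw(G) = 3.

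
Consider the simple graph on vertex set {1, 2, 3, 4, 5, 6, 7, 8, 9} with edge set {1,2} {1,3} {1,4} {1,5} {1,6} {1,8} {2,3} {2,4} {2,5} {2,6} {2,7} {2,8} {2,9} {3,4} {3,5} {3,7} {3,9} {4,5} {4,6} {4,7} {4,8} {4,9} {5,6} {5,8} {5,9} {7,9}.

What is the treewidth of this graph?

4

A width-4 tree decomposition is:
Bags: B1 = {2, 3, 4, 5, 9}  B2 = {1, 2, 3, 4, 5}  B3 = {1, 2, 4, 5, 8}  B4 = {2, 3, 4, 7, 9}  B5 = {1, 2, 4, 5, 6}
Tree: B1–B2, B2–B3, B1–B4, B3–B5
Each bag holds 5 vertices, so the decomposition has width 4, which upper-bounds the treewidth. On the other hand G contains the 5-clique {1, 2, 4, 5, 8}. A clique must lie in a single bag of any decomposition, so no decomposition can have width below 4. Hence tw(G) = 4 exactly.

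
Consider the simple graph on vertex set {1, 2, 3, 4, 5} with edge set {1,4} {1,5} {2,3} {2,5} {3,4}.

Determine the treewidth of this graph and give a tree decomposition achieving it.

The largest bag has 3 vertices, giving width 2; this decomposition certifies tw(G) ≤ 2. The edges 2–5–1–4–3–2 form a cycle, so G is not a tree and its treewidth is at least 2. The upper and lower bounds meet at 2, so that is the treewidth.

Treewidth 2.
One optimal decomposition is:
Bags: B1 = {1, 2, 5}  B2 = {1, 2, 4}  B3 = {2, 3, 4}
Tree: B1–B2, B2–B3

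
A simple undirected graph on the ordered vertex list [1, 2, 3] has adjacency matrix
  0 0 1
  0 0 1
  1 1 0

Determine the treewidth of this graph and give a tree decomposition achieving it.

Treewidth 1.
One such decomposition:
Bags: B1 = {2, 3}  B2 = {1, 3}
Tree: B1–B2

Every bag has size at most 2, so the width is 2 − 1 = 1 and tw(G) ≤ 1. G has an edge, so its treewidth is at least 1. Combining the bounds, tw(G) = 1.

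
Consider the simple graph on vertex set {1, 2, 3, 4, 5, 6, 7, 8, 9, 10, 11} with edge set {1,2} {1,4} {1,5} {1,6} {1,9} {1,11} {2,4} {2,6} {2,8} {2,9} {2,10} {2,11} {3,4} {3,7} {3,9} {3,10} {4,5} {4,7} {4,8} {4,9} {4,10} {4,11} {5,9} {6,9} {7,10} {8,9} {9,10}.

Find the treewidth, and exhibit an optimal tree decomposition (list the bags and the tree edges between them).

The largest bag has 4 vertices, giving width 3; this decomposition certifies tw(G) ≤ 3. On the other hand G contains the 4-clique {2, 4, 8, 9}. A clique must lie in a single bag of any decomposition, so no decomposition can have width below 3. The upper and lower bounds meet at 3, so that is the treewidth.

Treewidth 3.
One such decomposition:
Bags: B1 = {2, 4, 8, 9}  B2 = {2, 4, 9, 10}  B3 = {3, 4, 9, 10}  B4 = {1, 2, 4, 9}  B5 = {1, 4, 5, 9}  B6 = {3, 4, 7, 10}  B7 = {1, 2, 4, 11}  B8 = {1, 2, 6, 9}
Tree: B1–B2, B2–B3, B2–B4, B4–B5, B3–B6, B4–B7, B4–B8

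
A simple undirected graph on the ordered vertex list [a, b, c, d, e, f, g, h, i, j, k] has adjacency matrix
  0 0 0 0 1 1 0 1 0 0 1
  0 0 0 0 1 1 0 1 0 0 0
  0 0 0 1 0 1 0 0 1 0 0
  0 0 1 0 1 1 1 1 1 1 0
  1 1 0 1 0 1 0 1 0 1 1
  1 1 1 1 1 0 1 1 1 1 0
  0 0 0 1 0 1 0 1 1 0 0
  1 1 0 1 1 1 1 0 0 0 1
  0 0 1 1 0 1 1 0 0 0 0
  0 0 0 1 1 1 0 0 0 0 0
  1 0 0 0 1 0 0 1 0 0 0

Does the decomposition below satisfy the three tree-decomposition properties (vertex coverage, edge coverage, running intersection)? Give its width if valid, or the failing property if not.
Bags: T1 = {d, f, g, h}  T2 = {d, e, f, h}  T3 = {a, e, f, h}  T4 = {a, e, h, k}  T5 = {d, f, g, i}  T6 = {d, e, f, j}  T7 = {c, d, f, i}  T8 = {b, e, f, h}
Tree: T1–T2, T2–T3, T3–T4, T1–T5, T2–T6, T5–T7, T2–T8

Vertex coverage: the bags together contain {a, b, c, d, e, f, g, h, i, j, k}, the full vertex set. Edge coverage: each edge of G has both endpoints in at least one bag. Running intersection: for every vertex, the bags containing it form a connected subtree. All three properties hold, so this is a valid tree decomposition of width max|bag| − 1 = 3, and hence tw(G) ≤ 3.

Yes; width 3.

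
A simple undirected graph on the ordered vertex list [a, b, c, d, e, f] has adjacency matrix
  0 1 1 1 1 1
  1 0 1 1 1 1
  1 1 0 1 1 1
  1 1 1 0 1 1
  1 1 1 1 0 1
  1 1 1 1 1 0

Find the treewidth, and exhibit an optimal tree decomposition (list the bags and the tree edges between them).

With just one bag of size 6, the width is 6 − 1 = 5, so tw(G) ≤ 5. Conversely, {a, b, c, d, e, f} is a clique of size 6, and the vertices of any clique must share a bag in every tree decomposition; so some bag has ≥ 6 vertices and tw(G) ≥ 5. Hence tw(G) = 5 exactly.

Treewidth 5.
One optimal decomposition is:
Bags: B1 = {a, b, c, d, e, f}
Tree: (single bag)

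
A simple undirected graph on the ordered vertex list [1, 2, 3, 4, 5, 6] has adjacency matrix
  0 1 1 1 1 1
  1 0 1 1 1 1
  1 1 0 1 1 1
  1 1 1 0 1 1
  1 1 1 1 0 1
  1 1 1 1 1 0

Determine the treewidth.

A width-5 tree decomposition is:
Bags: B1 = {1, 2, 3, 4, 5, 6}
Tree: (single bag)
A single bag containing all 6 vertices is trivially a valid decomposition of width 5. On the other hand G contains the 6-clique {1, 2, 3, 4, 5, 6}. A clique must lie in a single bag of any decomposition, so no decomposition can have width below 5. Therefore the treewidth is 5.

5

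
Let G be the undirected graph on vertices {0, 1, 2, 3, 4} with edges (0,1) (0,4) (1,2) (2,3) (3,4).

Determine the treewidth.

2

A width-2 tree decomposition is:
Bags: B1 = {0, 1, 2}  B2 = {0, 2, 3}  B3 = {0, 3, 4}
Tree: B1–B2, B2–B3
The largest bag has 3 vertices, giving width 2; this decomposition certifies tw(G) ≤ 2. For the lower bound, G contains the cycle 0–1–2–3–4–0, so G is not a forest; only forests have treewidth ≤ 1, hence tw(G) ≥ 2. Therefore the treewidth is 2.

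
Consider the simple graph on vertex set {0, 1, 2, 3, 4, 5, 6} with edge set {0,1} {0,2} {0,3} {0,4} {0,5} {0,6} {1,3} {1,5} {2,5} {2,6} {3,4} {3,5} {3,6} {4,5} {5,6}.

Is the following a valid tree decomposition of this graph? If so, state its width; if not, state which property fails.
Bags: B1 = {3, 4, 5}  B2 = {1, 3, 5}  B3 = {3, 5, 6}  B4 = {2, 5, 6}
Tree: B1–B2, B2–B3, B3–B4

A tree decomposition must satisfy three properties: every vertex lies in some bag; for every edge, both endpoints lie together in some bag; and for every vertex, the bags containing it form a connected subtree. Here vertex 0 appears in no bag, so the decomposition is invalid.

No — vertex 0 appears in no bag.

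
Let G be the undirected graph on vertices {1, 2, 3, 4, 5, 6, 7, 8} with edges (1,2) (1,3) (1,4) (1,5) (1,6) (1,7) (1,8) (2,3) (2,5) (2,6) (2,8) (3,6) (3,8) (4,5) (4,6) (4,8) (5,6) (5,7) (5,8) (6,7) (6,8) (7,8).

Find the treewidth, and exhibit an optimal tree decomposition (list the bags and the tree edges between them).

The largest bag has 5 vertices, giving width 4; this decomposition certifies tw(G) ≤ 4. For the lower bound, the 5 vertices {1, 2, 3, 6, 8} are pairwise adjacent, and any tree decomposition puts a clique entirely inside one bag — forcing width ≥ 4. Therefore the treewidth is 4.

Treewidth 4.
One such decomposition:
Bags: B1 = {1, 5, 6, 7, 8}  B2 = {1, 4, 5, 6, 8}  B3 = {1, 2, 5, 6, 8}  B4 = {1, 2, 3, 6, 8}
Tree: B1–B2, B1–B3, B3–B4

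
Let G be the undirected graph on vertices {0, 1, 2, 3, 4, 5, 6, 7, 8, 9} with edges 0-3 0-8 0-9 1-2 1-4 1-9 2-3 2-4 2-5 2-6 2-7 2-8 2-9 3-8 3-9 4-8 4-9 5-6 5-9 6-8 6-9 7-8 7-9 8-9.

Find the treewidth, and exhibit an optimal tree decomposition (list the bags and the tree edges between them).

Each bag holds 4 vertices, so the decomposition has width 3, which upper-bounds the treewidth. Conversely, {0, 3, 8, 9} is a clique of size 4, and the vertices of any clique must share a bag in every tree decomposition; so some bag has ≥ 4 vertices and tw(G) ≥ 3. Therefore the treewidth is 3.

Treewidth 3.
One optimal decomposition is:
Bags: B1 = {2, 7, 8, 9}  B2 = {2, 4, 8, 9}  B3 = {1, 2, 4, 9}  B4 = {2, 6, 8, 9}  B5 = {2, 5, 6, 9}  B6 = {2, 3, 8, 9}  B7 = {0, 3, 8, 9}
Tree: B1–B2, B2–B3, B1–B4, B4–B5, B2–B6, B6–B7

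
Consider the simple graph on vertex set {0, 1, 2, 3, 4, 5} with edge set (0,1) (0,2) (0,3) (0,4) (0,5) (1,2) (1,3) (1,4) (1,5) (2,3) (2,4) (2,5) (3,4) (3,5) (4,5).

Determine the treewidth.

A width-5 tree decomposition is:
Bags: B1 = {0, 1, 2, 3, 4, 5}
Tree: (single bag)
With just one bag of size 6, the width is 6 − 1 = 5, so tw(G) ≤ 5. On the other hand G contains the 6-clique {0, 1, 2, 3, 4, 5}. A clique must lie in a single bag of any decomposition, so no decomposition can have width below 5. The upper and lower bounds meet at 5, so that is the treewidth.

5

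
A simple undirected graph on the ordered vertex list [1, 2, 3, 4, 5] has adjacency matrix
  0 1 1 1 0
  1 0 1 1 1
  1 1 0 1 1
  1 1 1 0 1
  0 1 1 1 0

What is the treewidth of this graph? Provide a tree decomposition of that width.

Treewidth 3.
Bags: B1 = {1, 2, 3, 4}  B2 = {2, 3, 4, 5}
Tree: B1–B2

Each bag holds 4 vertices, so the decomposition has width 3, which upper-bounds the treewidth. On the other hand G contains the 4-clique {1, 2, 3, 4}. A clique must lie in a single bag of any decomposition, so no decomposition can have width below 3. Hence tw(G) = 3 exactly.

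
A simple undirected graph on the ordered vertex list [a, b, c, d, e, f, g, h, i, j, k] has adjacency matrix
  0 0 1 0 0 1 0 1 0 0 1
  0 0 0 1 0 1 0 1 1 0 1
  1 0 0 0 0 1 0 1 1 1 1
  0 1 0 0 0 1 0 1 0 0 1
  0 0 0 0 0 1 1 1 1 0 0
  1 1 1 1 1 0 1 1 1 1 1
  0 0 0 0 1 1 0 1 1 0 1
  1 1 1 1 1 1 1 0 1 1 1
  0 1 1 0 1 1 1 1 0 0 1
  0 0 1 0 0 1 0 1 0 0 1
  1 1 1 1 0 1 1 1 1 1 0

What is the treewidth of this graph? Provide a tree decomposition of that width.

Treewidth 4.
One such decomposition:
Bags: B1 = {a, c, f, h, k}  B2 = {c, f, h, i, k}  B3 = {b, f, h, i, k}  B4 = {f, g, h, i, k}  B5 = {b, d, f, h, k}  B6 = {c, f, h, j, k}  B7 = {e, f, g, h, i}
Tree: B1–B2, B2–B3, B3–B4, B3–B5, B2–B6, B4–B7

The largest bag has 5 vertices, giving width 4; this decomposition certifies tw(G) ≤ 4. For the lower bound, the 5 vertices {e, f, g, h, i} are pairwise adjacent, and any tree decomposition puts a clique entirely inside one bag — forcing width ≥ 4. Combining the bounds, tw(G) = 4.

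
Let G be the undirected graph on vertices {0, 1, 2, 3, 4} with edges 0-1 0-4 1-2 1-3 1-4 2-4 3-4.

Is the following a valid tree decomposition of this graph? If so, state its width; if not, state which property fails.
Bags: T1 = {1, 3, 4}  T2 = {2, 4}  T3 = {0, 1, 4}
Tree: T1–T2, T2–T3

A tree decomposition must satisfy three properties: every vertex lies in some bag; for every edge, both endpoints lie together in some bag; and for every vertex, the bags containing it form a connected subtree. Here edge (1,2) lies in no bag, so the decomposition is invalid.

No — edge (1,2) lies in no bag.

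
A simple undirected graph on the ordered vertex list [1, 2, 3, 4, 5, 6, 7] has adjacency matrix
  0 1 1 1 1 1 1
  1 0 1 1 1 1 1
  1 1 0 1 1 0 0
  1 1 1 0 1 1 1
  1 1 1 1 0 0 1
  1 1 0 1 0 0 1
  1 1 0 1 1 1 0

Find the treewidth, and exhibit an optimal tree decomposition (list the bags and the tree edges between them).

Treewidth 4.
One such decomposition:
Bags: B1 = {1, 2, 4, 5, 7}  B2 = {1, 2, 4, 6, 7}  B3 = {1, 2, 3, 4, 5}
Tree: B1–B2, B1–B3

Each bag holds 5 vertices, so the decomposition has width 4, which upper-bounds the treewidth. For the lower bound, the 5 vertices {1, 2, 3, 4, 5} are pairwise adjacent, and any tree decomposition puts a clique entirely inside one bag — forcing width ≥ 4. Combining the bounds, tw(G) = 4.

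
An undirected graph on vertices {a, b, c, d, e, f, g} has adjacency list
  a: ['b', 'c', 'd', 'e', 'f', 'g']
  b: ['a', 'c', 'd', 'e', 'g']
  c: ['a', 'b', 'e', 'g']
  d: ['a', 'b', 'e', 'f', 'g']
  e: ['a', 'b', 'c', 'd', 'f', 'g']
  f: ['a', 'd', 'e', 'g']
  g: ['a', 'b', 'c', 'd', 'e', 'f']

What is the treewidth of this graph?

A width-4 tree decomposition is:
Bags: B1 = {a, b, c, e, g}  B2 = {a, b, d, e, g}  B3 = {a, d, e, f, g}
Tree: B1–B2, B2–B3
Each bag holds 5 vertices, so the decomposition has width 4, which upper-bounds the treewidth. On the other hand G contains the 5-clique {a, d, e, f, g}. A clique must lie in a single bag of any decomposition, so no decomposition can have width below 4. The upper and lower bounds meet at 4, so that is the treewidth.

4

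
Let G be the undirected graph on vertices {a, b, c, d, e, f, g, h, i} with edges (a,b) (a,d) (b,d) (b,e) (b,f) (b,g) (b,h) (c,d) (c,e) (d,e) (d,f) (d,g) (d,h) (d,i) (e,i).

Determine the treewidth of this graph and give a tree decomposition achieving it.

Treewidth 2.
One such decomposition:
Bags: B1 = {b, d, f}  B2 = {a, b, d}  B3 = {b, d, g}  B4 = {b, d, e}  B5 = {c, d, e}  B6 = {d, e, i}  B7 = {b, d, h}
Tree: B1–B2, B2–B3, B1–B4, B4–B5, B5–B6, B1–B7

The largest bag has 3 vertices, giving width 2; this decomposition certifies tw(G) ≤ 2. For the lower bound, the 3 vertices {c, d, e} are pairwise adjacent, and any tree decomposition puts a clique entirely inside one bag — forcing width ≥ 2. Hence tw(G) = 2 exactly.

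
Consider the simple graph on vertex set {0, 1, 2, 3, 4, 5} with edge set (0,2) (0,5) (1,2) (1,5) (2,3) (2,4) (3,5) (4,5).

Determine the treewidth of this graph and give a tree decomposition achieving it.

Each bag holds 3 vertices, so the decomposition has width 2, which upper-bounds the treewidth. Since 2–1–5–3–2 is a cycle in G, G is not acyclic. Forests are exactly the graphs of treewidth ≤ 1, so tw(G) ≥ 2. Hence tw(G) = 2 exactly.

Treewidth 2.
One optimal decomposition is:
Bags: B1 = {1, 2, 5}  B2 = {2, 3, 5}  B3 = {2, 4, 5}  B4 = {0, 2, 5}
Tree: B1–B2, B2–B3, B3–B4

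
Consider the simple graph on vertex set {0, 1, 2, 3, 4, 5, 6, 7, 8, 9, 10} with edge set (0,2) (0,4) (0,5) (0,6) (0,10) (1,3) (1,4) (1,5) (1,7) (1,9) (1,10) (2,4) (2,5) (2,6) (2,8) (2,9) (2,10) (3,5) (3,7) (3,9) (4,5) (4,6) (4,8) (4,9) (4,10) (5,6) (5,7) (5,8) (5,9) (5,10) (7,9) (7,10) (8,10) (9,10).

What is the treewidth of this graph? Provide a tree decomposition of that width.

Treewidth 4.
One such decomposition:
Bags: B1 = {2, 4, 5, 9, 10}  B2 = {1, 4, 5, 9, 10}  B3 = {2, 4, 5, 8, 10}  B4 = {0, 2, 4, 5, 10}  B5 = {1, 5, 7, 9, 10}  B6 = {1, 3, 5, 7, 9}  B7 = {0, 2, 4, 5, 6}
Tree: B1–B2, B1–B3, B3–B4, B2–B5, B5–B6, B4–B7

Each bag holds 5 vertices, so the decomposition has width 4, which upper-bounds the treewidth. For the lower bound, the 5 vertices {1, 3, 5, 7, 9} are pairwise adjacent, and any tree decomposition puts a clique entirely inside one bag — forcing width ≥ 4. Hence tw(G) = 4 exactly.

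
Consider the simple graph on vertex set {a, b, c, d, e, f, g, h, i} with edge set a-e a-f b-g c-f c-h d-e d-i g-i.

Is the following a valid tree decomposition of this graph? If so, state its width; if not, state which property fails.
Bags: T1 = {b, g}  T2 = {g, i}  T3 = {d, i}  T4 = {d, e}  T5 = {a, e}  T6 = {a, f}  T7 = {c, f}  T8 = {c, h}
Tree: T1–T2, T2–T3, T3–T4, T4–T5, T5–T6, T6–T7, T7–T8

Every vertex of G appears in some bag (union = {a, b, c, d, e, f, g, h, i}); every edge is covered by a bag; and for each vertex v the set of bags containing v is connected in the bag tree. The decomposition is therefore valid. The largest bag has 2 vertices, so the width is 1.

Yes; width 1.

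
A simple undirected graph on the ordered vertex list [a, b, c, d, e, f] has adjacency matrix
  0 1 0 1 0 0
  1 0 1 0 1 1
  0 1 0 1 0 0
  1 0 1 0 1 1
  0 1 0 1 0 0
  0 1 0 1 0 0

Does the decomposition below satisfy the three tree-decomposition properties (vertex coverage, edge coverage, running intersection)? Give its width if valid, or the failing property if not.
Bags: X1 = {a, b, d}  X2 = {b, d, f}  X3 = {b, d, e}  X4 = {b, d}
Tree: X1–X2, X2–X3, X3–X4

No — vertex c appears in no bag.

A tree decomposition must satisfy three properties: every vertex lies in some bag; for every edge, both endpoints lie together in some bag; and for every vertex, the bags containing it form a connected subtree. Here vertex c appears in no bag, so the decomposition is invalid.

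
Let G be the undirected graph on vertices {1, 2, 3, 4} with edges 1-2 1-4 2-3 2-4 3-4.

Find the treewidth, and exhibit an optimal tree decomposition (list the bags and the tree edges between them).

Treewidth 2.
One such decomposition:
Bags: B1 = {2, 3, 4}  B2 = {1, 2, 4}
Tree: B1–B2

The largest bag has 3 vertices, giving width 2; this decomposition certifies tw(G) ≤ 2. For the lower bound, the 3 vertices {1, 2, 4} are pairwise adjacent, and any tree decomposition puts a clique entirely inside one bag — forcing width ≥ 2. Combining the bounds, tw(G) = 2.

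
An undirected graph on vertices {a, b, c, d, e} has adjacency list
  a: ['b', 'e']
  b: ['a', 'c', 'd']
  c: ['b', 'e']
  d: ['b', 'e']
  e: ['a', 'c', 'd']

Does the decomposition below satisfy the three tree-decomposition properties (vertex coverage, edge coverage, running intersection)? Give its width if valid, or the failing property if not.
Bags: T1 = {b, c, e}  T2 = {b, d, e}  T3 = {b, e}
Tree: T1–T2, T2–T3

A tree decomposition must satisfy three properties: every vertex lies in some bag; for every edge, both endpoints lie together in some bag; and for every vertex, the bags containing it form a connected subtree. Here vertex a appears in no bag, so the decomposition is invalid.

No — vertex a appears in no bag.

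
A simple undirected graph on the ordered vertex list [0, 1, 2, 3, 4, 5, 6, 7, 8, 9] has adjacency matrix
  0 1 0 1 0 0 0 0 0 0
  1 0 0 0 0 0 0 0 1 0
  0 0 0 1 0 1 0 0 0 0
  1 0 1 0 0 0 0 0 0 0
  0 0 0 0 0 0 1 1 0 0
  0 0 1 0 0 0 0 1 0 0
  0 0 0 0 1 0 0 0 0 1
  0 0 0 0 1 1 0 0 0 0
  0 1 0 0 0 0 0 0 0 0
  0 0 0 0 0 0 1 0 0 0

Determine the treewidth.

A width-1 tree decomposition is:
Bags: B1 = {1, 8}  B2 = {0, 1}  B3 = {0, 3}  B4 = {2, 3}  B5 = {2, 5}  B6 = {5, 7}  B7 = {4, 7}  B8 = {4, 6}  B9 = {6, 9}
Tree: B1–B2, B2–B3, B3–B4, B4–B5, B5–B6, B6–B7, B7–B8, B8–B9
Every bag has size at most 2, so the width is 2 − 1 = 1 and tw(G) ≤ 1. Any graph with an edge has treewidth ≥ 1, and G has the edge 8–1. Therefore the treewidth is 1.

1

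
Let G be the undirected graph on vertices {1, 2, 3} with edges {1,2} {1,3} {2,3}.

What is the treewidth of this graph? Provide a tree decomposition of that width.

Treewidth 2.
One such decomposition:
Bags: B1 = {1, 2, 3}
Tree: (single bag)

With just one bag of size 3, the width is 3 − 1 = 2, so tw(G) ≤ 2. For the lower bound, the 3 vertices {1, 2, 3} are pairwise adjacent, and any tree decomposition puts a clique entirely inside one bag — forcing width ≥ 2. Combining the bounds, tw(G) = 2.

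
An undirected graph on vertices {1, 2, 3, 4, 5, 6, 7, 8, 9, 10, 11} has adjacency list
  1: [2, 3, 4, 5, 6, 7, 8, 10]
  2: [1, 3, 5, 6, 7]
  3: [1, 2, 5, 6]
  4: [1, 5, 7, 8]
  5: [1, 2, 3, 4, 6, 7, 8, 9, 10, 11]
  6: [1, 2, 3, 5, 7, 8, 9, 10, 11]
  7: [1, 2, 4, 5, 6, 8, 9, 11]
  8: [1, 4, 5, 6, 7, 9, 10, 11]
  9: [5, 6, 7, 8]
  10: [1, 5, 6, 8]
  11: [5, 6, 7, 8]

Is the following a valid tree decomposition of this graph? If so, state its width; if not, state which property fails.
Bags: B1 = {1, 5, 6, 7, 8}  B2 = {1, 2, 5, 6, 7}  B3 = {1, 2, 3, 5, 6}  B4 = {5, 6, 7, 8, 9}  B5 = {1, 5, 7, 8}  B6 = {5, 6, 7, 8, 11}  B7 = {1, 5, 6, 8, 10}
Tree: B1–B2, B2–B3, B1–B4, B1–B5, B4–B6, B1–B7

No — vertex 4 appears in no bag.

A tree decomposition must satisfy three properties: every vertex lies in some bag; for every edge, both endpoints lie together in some bag; and for every vertex, the bags containing it form a connected subtree. Here vertex 4 appears in no bag, so the decomposition is invalid.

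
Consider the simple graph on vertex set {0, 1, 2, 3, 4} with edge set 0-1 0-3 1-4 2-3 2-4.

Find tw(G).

A width-2 tree decomposition is:
Bags: B1 = {2, 3, 4}  B2 = {1, 3, 4}  B3 = {0, 1, 3}
Tree: B1–B2, B2–B3
Every bag has size at most 3, so the width is 3 − 1 = 2 and tw(G) ≤ 2. For the lower bound, G contains the cycle 3–2–4–1–0–3, so G is not a forest; only forests have treewidth ≤ 1, hence tw(G) ≥ 2. Therefore the treewidth is 2.

2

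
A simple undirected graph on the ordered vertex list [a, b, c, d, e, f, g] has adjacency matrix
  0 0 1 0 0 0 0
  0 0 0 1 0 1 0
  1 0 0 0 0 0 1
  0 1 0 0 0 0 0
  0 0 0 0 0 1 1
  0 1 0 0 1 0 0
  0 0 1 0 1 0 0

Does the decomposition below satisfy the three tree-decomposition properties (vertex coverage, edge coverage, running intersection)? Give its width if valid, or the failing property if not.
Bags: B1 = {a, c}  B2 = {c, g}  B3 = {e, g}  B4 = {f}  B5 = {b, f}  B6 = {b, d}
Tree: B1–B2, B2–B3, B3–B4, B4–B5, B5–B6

No — edge (e,f) lies in no bag.

A tree decomposition must satisfy three properties: every vertex lies in some bag; for every edge, both endpoints lie together in some bag; and for every vertex, the bags containing it form a connected subtree. Here edge (e,f) lies in no bag, so the decomposition is invalid.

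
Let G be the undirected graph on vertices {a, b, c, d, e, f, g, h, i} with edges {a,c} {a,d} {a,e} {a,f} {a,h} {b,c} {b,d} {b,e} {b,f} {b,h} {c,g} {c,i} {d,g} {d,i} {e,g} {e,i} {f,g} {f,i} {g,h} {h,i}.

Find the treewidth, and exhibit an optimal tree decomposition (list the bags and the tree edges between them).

The largest bag has 5 vertices, giving width 4; this decomposition certifies tw(G) ≤ 4. For the lower bound: the 5 vertex sets {h,i}, {f,g}, {b,c}, {a}, {e} are disjoint, each induces a connected subgraph, and every pair is joined by at least one edge of G. Contracting each set to a single vertex therefore yields K_{5} as a minor, and since treewidth is minor-monotone, tw(G) ≥ tw(K_{5}) = 4. Hence tw(G) = 4 exactly.

Treewidth 4.
One optimal decomposition is:
Bags: B1 = {a, b, g, h, i}  B2 = {a, b, f, g, i}  B3 = {a, b, c, g, i}  B4 = {a, b, e, g, i}  B5 = {a, b, d, g, i}
Tree: B1–B2, B2–B3, B3–B4, B4–B5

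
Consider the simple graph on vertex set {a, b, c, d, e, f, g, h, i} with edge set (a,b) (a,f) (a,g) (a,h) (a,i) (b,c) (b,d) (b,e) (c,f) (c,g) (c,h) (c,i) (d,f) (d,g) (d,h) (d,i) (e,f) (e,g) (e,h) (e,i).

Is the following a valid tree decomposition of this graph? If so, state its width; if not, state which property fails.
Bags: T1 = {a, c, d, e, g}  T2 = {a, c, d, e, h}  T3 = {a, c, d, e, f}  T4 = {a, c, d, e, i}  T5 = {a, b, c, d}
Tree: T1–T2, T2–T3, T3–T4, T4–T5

No — edge (e,b) lies in no bag.

A tree decomposition must satisfy three properties: every vertex lies in some bag; for every edge, both endpoints lie together in some bag; and for every vertex, the bags containing it form a connected subtree. Here edge (e,b) lies in no bag, so the decomposition is invalid.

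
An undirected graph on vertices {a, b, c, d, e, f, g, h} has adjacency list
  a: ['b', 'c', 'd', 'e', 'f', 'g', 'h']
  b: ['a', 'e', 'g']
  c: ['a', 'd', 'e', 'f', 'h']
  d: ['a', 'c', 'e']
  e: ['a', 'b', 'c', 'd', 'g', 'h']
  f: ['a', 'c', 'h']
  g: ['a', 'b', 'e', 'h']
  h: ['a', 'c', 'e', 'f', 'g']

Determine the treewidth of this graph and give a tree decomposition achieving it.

Treewidth 3.
Bags: B1 = {a, c, e, h}  B2 = {a, c, f, h}  B3 = {a, c, d, e}  B4 = {a, e, g, h}  B5 = {a, b, e, g}
Tree: B1–B2, B1–B3, B1–B4, B4–B5

Each bag holds 4 vertices, so the decomposition has width 3, which upper-bounds the treewidth. On the other hand G contains the 4-clique {a, c, d, e}. A clique must lie in a single bag of any decomposition, so no decomposition can have width below 3. Combining the bounds, tw(G) = 3.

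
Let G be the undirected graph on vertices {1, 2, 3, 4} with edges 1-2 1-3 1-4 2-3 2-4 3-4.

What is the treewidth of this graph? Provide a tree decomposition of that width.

Treewidth 3.
Bags: B1 = {1, 2, 3, 4}
Tree: (single bag)

With just one bag of size 4, the width is 4 − 1 = 3, so tw(G) ≤ 3. For the lower bound, the 4 vertices {1, 2, 3, 4} are pairwise adjacent, and any tree decomposition puts a clique entirely inside one bag — forcing width ≥ 3. Therefore the treewidth is 3.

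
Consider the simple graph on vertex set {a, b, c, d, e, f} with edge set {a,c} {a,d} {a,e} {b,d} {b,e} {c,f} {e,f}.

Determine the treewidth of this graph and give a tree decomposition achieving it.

Each bag holds 3 vertices, so the decomposition has width 2, which upper-bounds the treewidth. Since f–c–a–e–f is a cycle in G, G is not acyclic. Forests are exactly the graphs of treewidth ≤ 1, so tw(G) ≥ 2. Therefore the treewidth is 2.

Treewidth 2.
Bags: B1 = {c, e, f}  B2 = {a, c, e}  B3 = {a, b, e}  B4 = {a, b, d}
Tree: B1–B2, B2–B3, B3–B4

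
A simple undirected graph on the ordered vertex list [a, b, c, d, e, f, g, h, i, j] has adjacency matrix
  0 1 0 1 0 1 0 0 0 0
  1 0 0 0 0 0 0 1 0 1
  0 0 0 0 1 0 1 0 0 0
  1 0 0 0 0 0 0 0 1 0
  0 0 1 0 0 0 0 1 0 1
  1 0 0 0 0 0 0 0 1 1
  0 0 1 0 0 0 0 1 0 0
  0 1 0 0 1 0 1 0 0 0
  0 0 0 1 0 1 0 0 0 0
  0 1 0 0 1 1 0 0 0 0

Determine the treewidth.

2

A width-2 tree decomposition is:
Bags: B1 = {c, e, g}  B2 = {e, g, h}  B3 = {e, h, j}  B4 = {b, h, j}  B5 = {b, f, j}  B6 = {a, b, f}  B7 = {a, f, i}  B8 = {a, d, i}
Tree: B1–B2, B2–B3, B3–B4, B4–B5, B5–B6, B6–B7, B7–B8
Each bag holds 3 vertices, so the decomposition has width 2, which upper-bounds the treewidth. For the lower bound, G contains the cycle c–g–h–e–c, so G is not a forest; only forests have treewidth ≤ 1, hence tw(G) ≥ 2. Therefore the treewidth is 2.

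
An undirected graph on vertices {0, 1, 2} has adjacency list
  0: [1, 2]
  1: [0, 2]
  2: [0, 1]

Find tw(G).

2

A width-2 tree decomposition is:
Bags: B1 = {0, 1, 2}
Tree: (single bag)
With just one bag of size 3, the width is 3 − 1 = 2, so tw(G) ≤ 2. Conversely, {0, 1, 2} is a clique of size 3, and the vertices of any clique must share a bag in every tree decomposition; so some bag has ≥ 3 vertices and tw(G) ≥ 2. The upper and lower bounds meet at 2, so that is the treewidth.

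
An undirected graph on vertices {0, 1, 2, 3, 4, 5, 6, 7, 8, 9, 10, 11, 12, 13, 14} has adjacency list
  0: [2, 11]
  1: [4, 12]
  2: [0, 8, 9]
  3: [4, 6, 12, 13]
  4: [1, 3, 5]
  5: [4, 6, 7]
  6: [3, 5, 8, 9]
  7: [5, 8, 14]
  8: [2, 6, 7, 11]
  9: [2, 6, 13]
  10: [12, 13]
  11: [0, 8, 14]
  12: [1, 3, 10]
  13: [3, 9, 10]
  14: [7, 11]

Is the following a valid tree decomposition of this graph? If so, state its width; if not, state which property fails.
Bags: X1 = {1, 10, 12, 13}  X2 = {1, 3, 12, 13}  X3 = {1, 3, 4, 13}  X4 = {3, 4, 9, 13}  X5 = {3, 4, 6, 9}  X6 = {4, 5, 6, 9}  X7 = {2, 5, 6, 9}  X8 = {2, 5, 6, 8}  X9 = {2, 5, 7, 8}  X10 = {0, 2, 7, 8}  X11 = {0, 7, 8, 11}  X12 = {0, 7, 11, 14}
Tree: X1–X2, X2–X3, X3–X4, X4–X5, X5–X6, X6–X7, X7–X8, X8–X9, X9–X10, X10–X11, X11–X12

Every vertex of G appears in some bag (union = {0, 1, 2, 3, 4, 5, 6, 7, 8, 9, 10, 11, 12, 13, 14}); every edge is covered by a bag; and for each vertex v the set of bags containing v is connected in the bag tree. The decomposition is therefore valid. The largest bag has 4 vertices, so the width is 3.

Yes; width 3.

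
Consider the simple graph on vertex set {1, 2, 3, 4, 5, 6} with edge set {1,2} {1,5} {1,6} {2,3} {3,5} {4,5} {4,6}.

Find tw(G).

2

A width-2 tree decomposition is:
Bags: B1 = {4, 5, 6}  B2 = {1, 5, 6}  B3 = {1, 3, 5}  B4 = {1, 2, 3}
Tree: B1–B2, B2–B3, B3–B4
Every bag has size at most 3, so the width is 3 − 1 = 2 and tw(G) ≤ 2. Since 4–6–1–5–4 is a cycle in G, G is not acyclic. Forests are exactly the graphs of treewidth ≤ 1, so tw(G) ≥ 2. Combining the bounds, tw(G) = 2.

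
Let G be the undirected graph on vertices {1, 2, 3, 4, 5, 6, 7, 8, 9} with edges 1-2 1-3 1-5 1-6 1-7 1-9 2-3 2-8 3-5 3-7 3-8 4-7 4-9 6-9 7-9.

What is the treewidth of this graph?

2

A width-2 tree decomposition is:
Bags: B1 = {1, 7, 9}  B2 = {4, 7, 9}  B3 = {1, 6, 9}  B4 = {1, 3, 7}  B5 = {1, 2, 3}  B6 = {2, 3, 8}  B7 = {1, 3, 5}
Tree: B1–B2, B1–B3, B1–B4, B4–B5, B5–B6, B4–B7
Each bag holds 3 vertices, so the decomposition has width 2, which upper-bounds the treewidth. On the other hand G contains the 3-clique {2, 3, 8}. A clique must lie in a single bag of any decomposition, so no decomposition can have width below 2. Combining the bounds, tw(G) = 2.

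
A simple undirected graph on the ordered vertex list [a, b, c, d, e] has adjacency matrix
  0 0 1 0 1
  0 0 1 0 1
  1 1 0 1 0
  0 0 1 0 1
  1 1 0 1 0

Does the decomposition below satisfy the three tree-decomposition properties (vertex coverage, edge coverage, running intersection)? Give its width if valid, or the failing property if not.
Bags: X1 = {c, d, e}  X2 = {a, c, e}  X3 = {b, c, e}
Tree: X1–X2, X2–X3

Every vertex of G appears in some bag (union = {a, b, c, d, e}); every edge is covered by a bag; and for each vertex v the set of bags containing v is connected in the bag tree. The decomposition is therefore valid. The largest bag has 3 vertices, so the width is 2.

Yes; width 2.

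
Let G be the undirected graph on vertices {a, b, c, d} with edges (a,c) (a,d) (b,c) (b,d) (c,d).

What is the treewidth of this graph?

A width-2 tree decomposition is:
Bags: B1 = {a, c, d}  B2 = {b, c, d}
Tree: B1–B2
Each bag holds 3 vertices, so the decomposition has width 2, which upper-bounds the treewidth. Conversely, {a, c, d} is a clique of size 3, and the vertices of any clique must share a bag in every tree decomposition; so some bag has ≥ 3 vertices and tw(G) ≥ 2. The upper and lower bounds meet at 2, so that is the treewidth.

2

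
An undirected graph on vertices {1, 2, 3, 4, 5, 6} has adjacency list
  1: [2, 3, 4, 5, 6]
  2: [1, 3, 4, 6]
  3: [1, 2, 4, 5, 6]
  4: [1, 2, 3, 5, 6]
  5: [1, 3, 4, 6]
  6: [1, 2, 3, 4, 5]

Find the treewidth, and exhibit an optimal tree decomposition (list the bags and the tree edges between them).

Treewidth 4.
Bags: B1 = {1, 2, 3, 4, 6}  B2 = {1, 3, 4, 5, 6}
Tree: B1–B2

Every bag has size at most 5, so the width is 5 − 1 = 4 and tw(G) ≤ 4. On the other hand G contains the 5-clique {1, 2, 3, 4, 6}. A clique must lie in a single bag of any decomposition, so no decomposition can have width below 4. Therefore the treewidth is 4.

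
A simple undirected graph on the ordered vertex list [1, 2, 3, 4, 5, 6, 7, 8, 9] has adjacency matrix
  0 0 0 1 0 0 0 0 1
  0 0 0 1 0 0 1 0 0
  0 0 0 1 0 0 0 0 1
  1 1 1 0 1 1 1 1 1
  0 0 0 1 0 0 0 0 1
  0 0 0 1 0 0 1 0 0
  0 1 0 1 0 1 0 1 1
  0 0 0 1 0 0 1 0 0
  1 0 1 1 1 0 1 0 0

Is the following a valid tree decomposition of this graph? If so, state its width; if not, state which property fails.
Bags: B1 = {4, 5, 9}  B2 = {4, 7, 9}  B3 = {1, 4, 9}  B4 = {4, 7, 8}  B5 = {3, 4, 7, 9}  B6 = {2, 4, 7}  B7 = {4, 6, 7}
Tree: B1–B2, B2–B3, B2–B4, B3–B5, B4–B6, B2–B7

A tree decomposition must satisfy three properties: every vertex lies in some bag; for every edge, both endpoints lie together in some bag; and for every vertex, the bags containing it form a connected subtree. Here bags containing vertex 7 are not connected in the tree, so the decomposition is invalid.

No — bags containing vertex 7 are not connected in the tree.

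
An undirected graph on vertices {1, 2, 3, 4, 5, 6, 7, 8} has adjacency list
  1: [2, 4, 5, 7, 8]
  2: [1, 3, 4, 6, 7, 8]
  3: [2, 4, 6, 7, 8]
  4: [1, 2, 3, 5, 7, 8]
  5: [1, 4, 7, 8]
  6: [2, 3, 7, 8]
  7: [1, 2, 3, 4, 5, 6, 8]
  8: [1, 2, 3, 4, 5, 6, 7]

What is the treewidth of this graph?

A width-4 tree decomposition is:
Bags: B1 = {2, 3, 4, 7, 8}  B2 = {1, 2, 4, 7, 8}  B3 = {1, 4, 5, 7, 8}  B4 = {2, 3, 6, 7, 8}
Tree: B1–B2, B2–B3, B1–B4
The largest bag has 5 vertices, giving width 4; this decomposition certifies tw(G) ≤ 4. Conversely, {1, 2, 4, 7, 8} is a clique of size 5, and the vertices of any clique must share a bag in every tree decomposition; so some bag has ≥ 5 vertices and tw(G) ≥ 4. Therefore the treewidth is 4.

4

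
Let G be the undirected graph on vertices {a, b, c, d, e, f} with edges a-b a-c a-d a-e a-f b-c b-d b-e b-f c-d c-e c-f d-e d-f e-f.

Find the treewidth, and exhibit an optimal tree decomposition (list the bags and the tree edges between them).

Treewidth 5.
One optimal decomposition is:
Bags: B1 = {a, b, c, d, e, f}
Tree: (single bag)

A single bag containing all 6 vertices is trivially a valid decomposition of width 5. For the lower bound, the 6 vertices {a, b, c, d, e, f} are pairwise adjacent, and any tree decomposition puts a clique entirely inside one bag — forcing width ≥ 5. The upper and lower bounds meet at 5, so that is the treewidth.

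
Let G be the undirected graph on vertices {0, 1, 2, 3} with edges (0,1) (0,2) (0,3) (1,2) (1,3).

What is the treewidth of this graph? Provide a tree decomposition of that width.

Treewidth 2.
Bags: B1 = {0, 1, 2}  B2 = {0, 1, 3}
Tree: B1–B2

Each bag holds 3 vertices, so the decomposition has width 2, which upper-bounds the treewidth. For the lower bound, the 3 vertices {0, 1, 2} are pairwise adjacent, and any tree decomposition puts a clique entirely inside one bag — forcing width ≥ 2. Therefore the treewidth is 2.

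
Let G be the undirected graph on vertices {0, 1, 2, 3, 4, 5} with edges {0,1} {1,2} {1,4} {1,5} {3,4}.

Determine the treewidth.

1

A width-1 tree decomposition is:
Bags: B1 = {0, 1}  B2 = {1, 2}  B3 = {1, 4}  B4 = {1, 5}  B5 = {3, 4}
Tree: B1–B2, B2–B3, B2–B4, B3–B5
Every bag has size at most 2, so the width is 2 − 1 = 1 and tw(G) ≤ 1. Any graph with an edge has treewidth ≥ 1, and G has the edge 1–0. The upper and lower bounds meet at 1, so that is the treewidth.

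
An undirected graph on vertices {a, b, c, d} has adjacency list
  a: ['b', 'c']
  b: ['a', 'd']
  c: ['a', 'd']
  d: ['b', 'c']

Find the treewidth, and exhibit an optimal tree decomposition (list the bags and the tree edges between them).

Treewidth 2.
One such decomposition:
Bags: B1 = {b, c, d}  B2 = {a, b, c}
Tree: B1–B2

The largest bag has 3 vertices, giving width 2; this decomposition certifies tw(G) ≤ 2. Since b–d–c–a–b is a cycle in G, G is not acyclic. Forests are exactly the graphs of treewidth ≤ 1, so tw(G) ≥ 2. Combining the bounds, tw(G) = 2.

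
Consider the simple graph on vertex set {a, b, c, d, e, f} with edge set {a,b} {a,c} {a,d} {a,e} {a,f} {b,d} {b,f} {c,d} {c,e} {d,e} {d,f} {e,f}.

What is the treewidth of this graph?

3

A width-3 tree decomposition is:
Bags: B1 = {a, c, d, e}  B2 = {a, d, e, f}  B3 = {a, b, d, f}
Tree: B1–B2, B2–B3
The largest bag has 4 vertices, giving width 3; this decomposition certifies tw(G) ≤ 3. For the lower bound, the 4 vertices {a, c, d, e} are pairwise adjacent, and any tree decomposition puts a clique entirely inside one bag — forcing width ≥ 3. Hence tw(G) = 3 exactly.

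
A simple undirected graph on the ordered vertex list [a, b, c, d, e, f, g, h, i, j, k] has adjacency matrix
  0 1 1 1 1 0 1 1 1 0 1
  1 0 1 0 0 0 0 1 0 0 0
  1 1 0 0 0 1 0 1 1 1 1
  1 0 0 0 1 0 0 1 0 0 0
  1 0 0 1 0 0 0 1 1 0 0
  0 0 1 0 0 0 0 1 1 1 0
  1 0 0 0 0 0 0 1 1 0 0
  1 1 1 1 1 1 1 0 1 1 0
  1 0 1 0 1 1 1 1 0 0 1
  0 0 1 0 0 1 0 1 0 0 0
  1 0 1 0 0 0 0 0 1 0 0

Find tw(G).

3

A width-3 tree decomposition is:
Bags: B1 = {a, g, h, i}  B2 = {a, c, h, i}  B3 = {a, c, i, k}  B4 = {a, e, h, i}  B5 = {a, d, e, h}  B6 = {c, f, h, i}  B7 = {c, f, h, j}  B8 = {a, b, c, h}
Tree: B1–B2, B2–B3, B2–B4, B4–B5, B2–B6, B6–B7, B2–B8
The largest bag has 4 vertices, giving width 3; this decomposition certifies tw(G) ≤ 3. For the lower bound, the 4 vertices {a, d, e, h} are pairwise adjacent, and any tree decomposition puts a clique entirely inside one bag — forcing width ≥ 3. Combining the bounds, tw(G) = 3.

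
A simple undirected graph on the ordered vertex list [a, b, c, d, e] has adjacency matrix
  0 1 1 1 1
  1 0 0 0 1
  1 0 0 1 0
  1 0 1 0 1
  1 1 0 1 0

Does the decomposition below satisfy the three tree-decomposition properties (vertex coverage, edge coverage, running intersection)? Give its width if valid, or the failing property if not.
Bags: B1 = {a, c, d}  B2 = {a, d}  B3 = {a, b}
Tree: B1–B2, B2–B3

A tree decomposition must satisfy three properties: every vertex lies in some bag; for every edge, both endpoints lie together in some bag; and for every vertex, the bags containing it form a connected subtree. Here vertex e appears in no bag, so the decomposition is invalid.

No — vertex e appears in no bag.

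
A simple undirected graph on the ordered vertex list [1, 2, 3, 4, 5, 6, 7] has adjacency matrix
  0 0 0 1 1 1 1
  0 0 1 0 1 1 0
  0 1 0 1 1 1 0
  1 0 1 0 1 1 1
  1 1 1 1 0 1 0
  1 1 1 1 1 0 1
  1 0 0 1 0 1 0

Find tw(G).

A width-3 tree decomposition is:
Bags: B1 = {1, 4, 5, 6}  B2 = {1, 4, 6, 7}  B3 = {3, 4, 5, 6}  B4 = {2, 3, 5, 6}
Tree: B1–B2, B1–B3, B3–B4
The largest bag has 4 vertices, giving width 3; this decomposition certifies tw(G) ≤ 3. Conversely, {2, 3, 5, 6} is a clique of size 4, and the vertices of any clique must share a bag in every tree decomposition; so some bag has ≥ 4 vertices and tw(G) ≥ 3. Therefore the treewidth is 3.

3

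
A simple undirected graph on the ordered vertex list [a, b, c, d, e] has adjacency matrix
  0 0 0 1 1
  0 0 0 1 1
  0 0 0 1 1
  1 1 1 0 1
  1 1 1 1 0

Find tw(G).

2

A width-2 tree decomposition is:
Bags: B1 = {a, d, e}  B2 = {c, d, e}  B3 = {b, d, e}
Tree: B1–B2, B2–B3
Each bag holds 3 vertices, so the decomposition has width 2, which upper-bounds the treewidth. For the lower bound, the 3 vertices {c, d, e} are pairwise adjacent, and any tree decomposition puts a clique entirely inside one bag — forcing width ≥ 2. The upper and lower bounds meet at 2, so that is the treewidth.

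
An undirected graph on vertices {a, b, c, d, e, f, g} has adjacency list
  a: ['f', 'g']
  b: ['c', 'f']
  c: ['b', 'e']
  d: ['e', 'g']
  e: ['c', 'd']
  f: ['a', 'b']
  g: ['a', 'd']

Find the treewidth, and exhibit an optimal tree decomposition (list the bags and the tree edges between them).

Each bag holds 3 vertices, so the decomposition has width 2, which upper-bounds the treewidth. For the lower bound, G contains the cycle b–f–a–g–d–e–c–b, so G is not a forest; only forests have treewidth ≤ 1, hence tw(G) ≥ 2. Combining the bounds, tw(G) = 2.

Treewidth 2.
Bags: B1 = {a, b, f}  B2 = {a, b, g}  B3 = {b, d, g}  B4 = {b, d, e}  B5 = {b, c, e}
Tree: B1–B2, B2–B3, B3–B4, B4–B5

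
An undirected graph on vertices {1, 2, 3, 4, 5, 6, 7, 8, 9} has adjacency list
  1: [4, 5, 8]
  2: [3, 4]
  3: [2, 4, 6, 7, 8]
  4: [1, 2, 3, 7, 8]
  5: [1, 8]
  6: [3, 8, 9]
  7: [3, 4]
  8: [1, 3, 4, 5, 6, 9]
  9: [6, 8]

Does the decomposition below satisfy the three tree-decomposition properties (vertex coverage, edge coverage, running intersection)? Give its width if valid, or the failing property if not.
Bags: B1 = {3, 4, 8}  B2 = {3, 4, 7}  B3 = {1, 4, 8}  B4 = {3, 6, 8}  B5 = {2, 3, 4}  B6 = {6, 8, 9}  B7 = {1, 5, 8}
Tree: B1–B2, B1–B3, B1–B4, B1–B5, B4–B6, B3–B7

Yes; width 2.

Every vertex of G appears in some bag (union = {1, 2, 3, 4, 5, 6, 7, 8, 9}); every edge is covered by a bag; and for each vertex v the set of bags containing v is connected in the bag tree. The decomposition is therefore valid. The largest bag has 3 vertices, so the width is 2.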